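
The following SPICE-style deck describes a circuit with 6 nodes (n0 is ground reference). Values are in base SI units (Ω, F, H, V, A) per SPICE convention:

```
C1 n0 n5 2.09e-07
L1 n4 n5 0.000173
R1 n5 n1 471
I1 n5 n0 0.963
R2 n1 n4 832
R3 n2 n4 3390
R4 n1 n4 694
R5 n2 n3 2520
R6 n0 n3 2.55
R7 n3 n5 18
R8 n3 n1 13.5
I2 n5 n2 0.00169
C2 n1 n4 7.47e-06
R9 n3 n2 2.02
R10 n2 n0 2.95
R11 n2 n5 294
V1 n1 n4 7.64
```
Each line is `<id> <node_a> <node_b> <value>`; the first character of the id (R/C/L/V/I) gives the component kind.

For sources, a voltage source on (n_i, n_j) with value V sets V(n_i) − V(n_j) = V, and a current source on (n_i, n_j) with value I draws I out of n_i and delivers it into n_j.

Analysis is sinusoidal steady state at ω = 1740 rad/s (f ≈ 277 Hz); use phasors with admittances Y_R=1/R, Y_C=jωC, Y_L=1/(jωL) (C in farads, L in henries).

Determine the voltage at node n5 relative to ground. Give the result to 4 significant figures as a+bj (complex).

-13.06-0.001893j V

MNA unknowns: 5 node voltages V₁..V_5 plus 1 source current (V1)
C1: Y=0.000+0.0003637j on G[0,5]
L1: Y=0.000-3.322j on G[4,5]
R1: Y=0.002123+0.000j on G[5,1]
I1: z[5]−=0.963, z[0]+=0.963
R2: Y=0.001202+0.000j on G[1,4]
R3: Y=0.0002950+0.000j on G[2,4]
R4: Y=0.001441+0.000j on G[1,4]
R5: Y=0.0003968+0.000j on G[2,3]
R6: Y=0.3922+0.000j on G[0,3]
R7: Y=0.05556+0.000j on G[3,5]
R8: Y=0.07407+0.000j on G[3,1]
I2: z[5]−=0.00169, z[2]+=0.00169
C2: Y=0.000+0.01300j on G[1,4]
R9: Y=0.4950+0.000j on G[3,2]
R10: Y=0.3390+0.000j on G[2,0]
R11: Y=0.003401+0.000j on G[2,5]
V1: row V1−V4=7.64, i_V1 at 1,4
solve → V1=-5.416+0.07954j, V2=-0.9975+0.004751j, V3=-1.593+0.008002j, V4=-13.06+0.07954j, V5=-13.06-0.001893j
aux → i_V1=0.2468-0.1048j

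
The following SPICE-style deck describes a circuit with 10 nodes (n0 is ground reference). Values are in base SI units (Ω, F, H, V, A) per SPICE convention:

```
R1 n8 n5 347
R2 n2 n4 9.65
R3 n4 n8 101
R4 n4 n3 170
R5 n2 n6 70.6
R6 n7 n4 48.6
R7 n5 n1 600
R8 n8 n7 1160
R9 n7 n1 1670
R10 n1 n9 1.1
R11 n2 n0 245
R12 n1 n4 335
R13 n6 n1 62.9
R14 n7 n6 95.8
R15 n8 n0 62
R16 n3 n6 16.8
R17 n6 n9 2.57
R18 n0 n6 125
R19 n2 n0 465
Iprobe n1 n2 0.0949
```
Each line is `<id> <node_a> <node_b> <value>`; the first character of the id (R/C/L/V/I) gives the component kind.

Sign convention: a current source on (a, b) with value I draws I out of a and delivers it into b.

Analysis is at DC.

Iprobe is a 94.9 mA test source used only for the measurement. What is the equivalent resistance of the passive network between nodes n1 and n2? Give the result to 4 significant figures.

R_eq = 33.58 Ω

MNA unknowns: 9 node voltages V₁..V_9
R1: Y=0.002882 on G[8,5]
R2: Y=0.1036 on G[2,4]
R3: Y=0.009901 on G[4,8]
R4: Y=0.005882 on G[4,3]
R5: Y=0.01416 on G[2,6]
R6: Y=0.02058 on G[7,4]
R7: Y=0.001667 on G[5,1]
R8: Y=0.0008621 on G[8,7]
R9: Y=0.0005988 on G[7,1]
R10: Y=0.9091 on G[1,9]
R11: Y=0.004082 on G[2,0]
R12: Y=0.002985 on G[1,4]
R13: Y=0.01590 on G[6,1]
R14: Y=0.01044 on G[7,6]
R15: Y=0.01613 on G[8,0]
R16: Y=0.05952 on G[3,6]
R17: Y=0.3891 on G[6,9]
R18: Y=0.008000 on G[0,6]
R19: Y=0.002151 on G[2,0]
Iprobe: z[1]−=0.0949, z[2]+=0.0949
solve → V1=-1.844, V2=1.343, V3=-1.333, V4=0.9043, V5=-0.5158, V6=-1.555, V7=0.04593, V8=0.2521, V9=-1.757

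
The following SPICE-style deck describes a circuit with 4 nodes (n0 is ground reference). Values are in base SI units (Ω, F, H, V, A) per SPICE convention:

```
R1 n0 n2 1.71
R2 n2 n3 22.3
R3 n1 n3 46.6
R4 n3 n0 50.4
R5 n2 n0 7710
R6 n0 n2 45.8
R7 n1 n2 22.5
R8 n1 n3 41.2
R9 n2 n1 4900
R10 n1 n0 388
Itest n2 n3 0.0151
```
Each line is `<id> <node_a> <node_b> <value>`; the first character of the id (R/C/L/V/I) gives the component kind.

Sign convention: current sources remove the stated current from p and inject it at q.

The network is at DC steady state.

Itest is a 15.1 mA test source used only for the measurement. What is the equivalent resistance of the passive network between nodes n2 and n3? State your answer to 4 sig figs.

MNA unknowns: 3 node voltages V₁..V_3
R1: Y=0.5848 on G[0,2]
R2: Y=0.04484 on G[2,3]
R3: Y=0.02146 on G[1,3]
R4: Y=0.01984 on G[3,0]
R5: Y=0.0001297 on G[2,0]
R6: Y=0.02183 on G[0,2]
R7: Y=0.04444 on G[1,2]
R8: Y=0.02427 on G[1,3]
R9: Y=0.0002041 on G[2,1]
R10: Y=0.002577 on G[1,0]
Itest: z[2]−=0.0151, z[3]+=0.0151
solve → V1=0.07953, V2=-0.005810, V3=0.1673

R_eq = 11.47 Ω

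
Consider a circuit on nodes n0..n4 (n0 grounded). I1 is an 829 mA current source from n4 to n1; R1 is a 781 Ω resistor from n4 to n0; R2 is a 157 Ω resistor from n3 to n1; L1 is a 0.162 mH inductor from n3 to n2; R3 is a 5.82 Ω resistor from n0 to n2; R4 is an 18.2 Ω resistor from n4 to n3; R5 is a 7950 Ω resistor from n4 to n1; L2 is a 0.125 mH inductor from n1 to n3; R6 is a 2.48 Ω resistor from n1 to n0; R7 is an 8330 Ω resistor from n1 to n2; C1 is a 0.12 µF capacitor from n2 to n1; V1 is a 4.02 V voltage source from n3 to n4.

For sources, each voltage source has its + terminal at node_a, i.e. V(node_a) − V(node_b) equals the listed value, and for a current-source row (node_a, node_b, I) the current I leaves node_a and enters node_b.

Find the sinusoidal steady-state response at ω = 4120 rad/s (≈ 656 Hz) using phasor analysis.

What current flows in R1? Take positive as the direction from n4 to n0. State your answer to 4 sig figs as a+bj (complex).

MNA unknowns: 4 node voltages V₁..V_4 plus 1 source current (V1)
I1: z[4]−=0.829, z[1]+=0.829
R1: Y=0.001280+0.000j on G[4,0]
R2: Y=0.006369+0.000j on G[3,1]
L1: Y=0.000-1.498j on G[3,2]
R3: Y=0.1718+0.000j on G[0,2]
R4: Y=0.05495+0.000j on G[4,3]
R5: Y=0.0001258+0.000j on G[4,1]
L2: Y=0.000-1.942j on G[1,3]
R6: Y=0.4032+0.000j on G[1,0]
R7: Y=0.0001200+0.000j on G[1,2]
C1: Y=0.000+0.0004944j on G[2,1]
V1: row V3−V4=4.02, i_V1 at 3,4
solve → V1=0.02718+0.1253j, V2=-0.03383-0.2919j, V3=-0.0002966-0.2957j, V4=-4.020-0.2957j
aux → i_V1=0.6025-0.0004316j

-0.005148-0.0003786j A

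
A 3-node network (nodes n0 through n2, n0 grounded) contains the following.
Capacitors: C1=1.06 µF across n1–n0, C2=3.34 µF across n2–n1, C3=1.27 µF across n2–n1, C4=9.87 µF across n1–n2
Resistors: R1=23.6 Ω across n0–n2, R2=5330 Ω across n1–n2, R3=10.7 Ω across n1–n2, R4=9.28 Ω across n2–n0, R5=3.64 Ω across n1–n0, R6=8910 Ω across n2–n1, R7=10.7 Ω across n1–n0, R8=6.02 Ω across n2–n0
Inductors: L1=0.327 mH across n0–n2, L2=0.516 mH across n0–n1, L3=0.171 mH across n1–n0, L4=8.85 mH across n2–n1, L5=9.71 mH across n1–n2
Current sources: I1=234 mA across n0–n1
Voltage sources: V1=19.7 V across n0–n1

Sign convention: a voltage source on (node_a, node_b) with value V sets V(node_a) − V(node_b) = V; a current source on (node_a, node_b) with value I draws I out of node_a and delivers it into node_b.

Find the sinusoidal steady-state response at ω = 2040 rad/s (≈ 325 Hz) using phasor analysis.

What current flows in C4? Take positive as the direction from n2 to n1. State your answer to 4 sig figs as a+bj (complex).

0.01742+0.3729j A

Element admittances at ω=2040 rad/s:
  Y(C1) = 0.000+0.002162j S between n1,n0
  Y(R1) = 0.04237+0.000j S between n0,n2
  Y(L1) = 0.000-1.499j S between n0,n2
  Y(R2) = 0.0001876+0.000j S between n1,n2
  Y(L2) = 0.000-0.9500j S between n0,n1
  Y(L3) = 0.000-2.867j S between n1,n0
  Y(L4) = 0.000-0.05539j S between n2,n1
  Y(L5) = 0.000-0.05048j S between n1,n2
  Y(R3) = 0.09346+0.000j S between n1,n2
  Y(R4) = 0.1078+0.000j S between n2,n0
  Y(R5) = 0.2747+0.000j S between n1,n0
  I1: injects 0.234 A into n1 (from n0)
  Y(C2) = 0.000+0.006814j S between n2,n1
  Y(C3) = 0.000+0.002591j S between n2,n1
  Y(R6) = 0.0001122+0.000j S between n2,n1
  Y(R7) = 0.09346+0.000j S between n1,n0
  Y(R8) = 0.1661+0.000j S between n2,n0
  Y(C4) = 0.000+0.02013j S between n1,n2
  V1: constraint V(n0)−V(n1) = 19.7
Assemble and solve the 3×3 MNA system:
  V(n1)=-19.70+0.000j  V(n2)=-1.180-0.8654j
  i(V1)=-9.158+76.64j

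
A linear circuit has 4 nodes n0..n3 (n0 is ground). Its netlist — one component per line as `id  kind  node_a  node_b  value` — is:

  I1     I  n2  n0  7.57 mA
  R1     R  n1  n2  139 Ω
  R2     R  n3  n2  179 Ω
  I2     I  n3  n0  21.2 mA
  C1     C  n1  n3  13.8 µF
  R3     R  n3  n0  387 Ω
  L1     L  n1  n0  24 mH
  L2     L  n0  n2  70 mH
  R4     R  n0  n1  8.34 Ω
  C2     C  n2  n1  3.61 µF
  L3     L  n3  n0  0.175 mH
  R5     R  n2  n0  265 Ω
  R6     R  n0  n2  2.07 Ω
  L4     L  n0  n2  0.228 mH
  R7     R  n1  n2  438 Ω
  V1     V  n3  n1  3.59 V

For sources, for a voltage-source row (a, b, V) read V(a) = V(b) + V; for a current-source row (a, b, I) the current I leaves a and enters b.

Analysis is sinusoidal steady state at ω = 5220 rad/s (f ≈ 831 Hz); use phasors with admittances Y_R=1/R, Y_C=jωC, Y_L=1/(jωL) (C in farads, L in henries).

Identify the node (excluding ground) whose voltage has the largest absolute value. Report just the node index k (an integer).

1

Apply KCL at each of the 3 non-ground nodes and solve the resulting linear system.
Node n1: branches {R1, C1, L1, R4, C2, R7, V1} → V_1 = -3.574+0.4086j
Node n2: branches {I1, R1, R2, L2, C2, R5, R6, L4, R7} → V_2 = 0.02772-0.07639j
Node n3: branches {R2, I2, C1, R3, L3, V1} → V_3 = 0.01646+0.4086j
Source currents: i(V1)=-0.4685-0.2444j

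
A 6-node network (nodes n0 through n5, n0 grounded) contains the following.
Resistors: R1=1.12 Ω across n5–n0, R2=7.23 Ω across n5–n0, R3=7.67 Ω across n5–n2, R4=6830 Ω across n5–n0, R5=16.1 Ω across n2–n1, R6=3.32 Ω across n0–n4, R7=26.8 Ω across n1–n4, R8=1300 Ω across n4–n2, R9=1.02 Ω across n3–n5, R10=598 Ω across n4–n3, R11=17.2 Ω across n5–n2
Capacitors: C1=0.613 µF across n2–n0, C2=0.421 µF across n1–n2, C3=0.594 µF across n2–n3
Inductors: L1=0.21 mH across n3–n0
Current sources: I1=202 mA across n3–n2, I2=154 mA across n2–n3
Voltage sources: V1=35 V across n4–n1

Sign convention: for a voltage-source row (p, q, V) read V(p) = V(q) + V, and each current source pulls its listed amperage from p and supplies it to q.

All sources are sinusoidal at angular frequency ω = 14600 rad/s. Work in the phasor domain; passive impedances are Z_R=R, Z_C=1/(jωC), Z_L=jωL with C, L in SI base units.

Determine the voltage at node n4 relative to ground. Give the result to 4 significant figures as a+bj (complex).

Apply KCL at each of the 5 non-ground nodes and solve the resulting linear system.
Node n1: branches {R5, C2, R7, V1} → V_1 = -30.45+0.3439j
Node n2: branches {C1, R3, R5, C2, R8, R11, I1, C3, I2} → V_2 = -8.152-0.1613j
Node n3: branches {R9, L1, R10, I1, C3, I2} → V_3 = -0.9246-0.6918j
Node n4: branches {R6, R7, R8, R10, V1} → V_4 = 4.546+0.3439j
Node n5: branches {R1, R2, R3, R4, R9, R11} → V_5 = -1.110-0.3221j
Source currents: i(V1)=-2.694-0.1057j

4.546+0.3439j V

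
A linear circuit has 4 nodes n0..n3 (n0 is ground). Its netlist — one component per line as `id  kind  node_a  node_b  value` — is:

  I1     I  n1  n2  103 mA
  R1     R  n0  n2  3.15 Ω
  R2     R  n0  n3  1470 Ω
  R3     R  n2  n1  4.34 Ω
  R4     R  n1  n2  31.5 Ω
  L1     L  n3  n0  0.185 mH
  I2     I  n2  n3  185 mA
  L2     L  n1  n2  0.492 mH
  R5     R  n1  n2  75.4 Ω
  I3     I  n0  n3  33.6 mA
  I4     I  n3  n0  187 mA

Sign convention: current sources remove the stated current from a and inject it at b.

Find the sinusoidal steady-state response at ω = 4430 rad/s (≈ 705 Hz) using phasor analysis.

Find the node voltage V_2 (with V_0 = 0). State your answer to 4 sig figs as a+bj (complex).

MNA unknowns: 3 node voltages V₁..V_3
I1: z[1]−=0.103, z[2]+=0.103
R1: Y=0.3175+0.000j on G[0,2]
R2: Y=0.0006803+0.000j on G[0,3]
R3: Y=0.2304+0.000j on G[2,1]
R4: Y=0.03175+0.000j on G[1,2]
L1: Y=0.000-1.220j on G[3,0]
I2: z[2]−=0.185, z[3]+=0.185
L2: Y=0.000-0.4588j on G[1,2]
R5: Y=0.01326+0.000j on G[1,2]
I3: z[0]−=0.0336, z[3]+=0.0336
I4: z[3]−=0.187, z[0]+=0.187
solve → V1=-0.6818-0.1650j, V2=-0.5828+0.000j, V3=1.444e-05+0.02590j

-0.5828+0.000j V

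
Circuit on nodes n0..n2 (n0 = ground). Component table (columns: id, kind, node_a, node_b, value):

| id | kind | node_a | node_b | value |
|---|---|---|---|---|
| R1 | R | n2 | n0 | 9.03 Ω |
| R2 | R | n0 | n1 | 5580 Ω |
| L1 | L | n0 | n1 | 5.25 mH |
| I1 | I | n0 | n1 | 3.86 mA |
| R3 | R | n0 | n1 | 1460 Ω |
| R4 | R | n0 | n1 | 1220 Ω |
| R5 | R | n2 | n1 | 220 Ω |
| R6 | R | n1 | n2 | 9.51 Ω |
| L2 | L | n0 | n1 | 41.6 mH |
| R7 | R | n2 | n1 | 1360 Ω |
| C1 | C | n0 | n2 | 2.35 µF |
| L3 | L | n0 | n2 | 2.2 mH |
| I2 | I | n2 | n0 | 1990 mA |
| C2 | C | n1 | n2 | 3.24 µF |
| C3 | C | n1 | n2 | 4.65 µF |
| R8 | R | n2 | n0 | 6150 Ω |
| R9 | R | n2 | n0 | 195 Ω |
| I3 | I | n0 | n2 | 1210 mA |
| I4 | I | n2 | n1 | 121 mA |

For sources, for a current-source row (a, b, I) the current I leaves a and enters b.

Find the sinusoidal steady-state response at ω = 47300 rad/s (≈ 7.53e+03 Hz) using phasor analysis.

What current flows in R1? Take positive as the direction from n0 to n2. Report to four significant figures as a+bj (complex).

0.4338-0.3581j A

MNA unknowns: 2 node voltages V₁..V_2
R1: Y=0.1107+0.000j on G[2,0]
R2: Y=0.0001792+0.000j on G[0,1]
L1: Y=0.000-0.004027j on G[0,1]
I1: z[0]−=0.00386, z[1]+=0.00386
R3: Y=0.0006849+0.000j on G[0,1]
R4: Y=0.0008197+0.000j on G[0,1]
R5: Y=0.004545+0.000j on G[2,1]
R6: Y=0.1052+0.000j on G[1,2]
L2: Y=0.000-0.0005082j on G[0,1]
R7: Y=0.0007353+0.000j on G[2,1]
C1: Y=0.000+0.1112j on G[0,2]
L3: Y=0.000-0.009610j on G[0,2]
I2: z[2]−=1.99, z[0]+=1.99
C2: Y=0.000+0.1533j on G[1,2]
C3: Y=0.000+0.2199j on G[1,2]
R8: Y=0.0001626+0.000j on G[2,0]
R9: Y=0.005128+0.000j on G[2,0]
I3: z[0]−=1.21, z[2]+=1.21
I4: z[2]−=0.121, z[1]+=0.121
solve → V1=-3.887+2.926j, V2=-3.917+3.234j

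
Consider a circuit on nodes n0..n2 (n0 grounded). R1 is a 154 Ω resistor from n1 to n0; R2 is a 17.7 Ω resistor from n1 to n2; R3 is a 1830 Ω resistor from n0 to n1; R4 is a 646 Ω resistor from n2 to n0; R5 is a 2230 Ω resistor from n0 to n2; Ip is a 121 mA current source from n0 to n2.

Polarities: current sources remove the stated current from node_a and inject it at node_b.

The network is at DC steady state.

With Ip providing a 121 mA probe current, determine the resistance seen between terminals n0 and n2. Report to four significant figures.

Element admittances at DC:
  Y(R1) = 0.006494 S between n1,n0
  Y(R2) = 0.05650 S between n1,n2
  Y(R3) = 0.0005464 S between n0,n1
  Y(R4) = 0.001548 S between n2,n0
  Y(R5) = 0.0004484 S between n0,n2
  Ip: injects 0.121 A into n2 (from n0)
Assemble and solve the 2×2 MNA system:
  V(n1)=13.03  V(n2)=14.66

R_eq = 121.1 Ω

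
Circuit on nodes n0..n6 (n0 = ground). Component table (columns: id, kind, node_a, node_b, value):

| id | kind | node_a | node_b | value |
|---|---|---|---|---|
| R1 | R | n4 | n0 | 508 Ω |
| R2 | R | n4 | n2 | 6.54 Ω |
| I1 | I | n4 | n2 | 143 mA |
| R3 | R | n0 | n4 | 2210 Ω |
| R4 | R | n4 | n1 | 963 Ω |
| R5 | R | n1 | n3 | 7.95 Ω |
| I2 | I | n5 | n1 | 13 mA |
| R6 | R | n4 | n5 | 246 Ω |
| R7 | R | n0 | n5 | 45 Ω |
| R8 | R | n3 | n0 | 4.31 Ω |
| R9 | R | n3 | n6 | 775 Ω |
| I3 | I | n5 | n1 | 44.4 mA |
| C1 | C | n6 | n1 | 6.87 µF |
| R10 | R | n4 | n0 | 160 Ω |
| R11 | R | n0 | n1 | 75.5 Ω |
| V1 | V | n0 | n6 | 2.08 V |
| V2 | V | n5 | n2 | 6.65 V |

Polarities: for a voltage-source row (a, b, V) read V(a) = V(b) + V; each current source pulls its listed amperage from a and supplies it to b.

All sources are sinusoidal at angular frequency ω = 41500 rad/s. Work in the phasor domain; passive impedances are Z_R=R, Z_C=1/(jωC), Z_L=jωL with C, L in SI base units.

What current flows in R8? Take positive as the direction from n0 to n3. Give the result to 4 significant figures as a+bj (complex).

Element admittances at ω=41500 rad/s:
  Y(R1) = 0.001969+0.000j S between n4,n0
  Y(R2) = 0.1529+0.000j S between n4,n2
  I1: injects 0.143 A into n2 (from n4)
  Y(R3) = 0.0004525+0.000j S between n0,n4
  Y(R4) = 0.001038+0.000j S between n4,n1
  Y(R5) = 0.1258+0.000j S between n1,n3
  I2: injects 0.013 A into n1 (from n5)
  Y(R6) = 0.004065+0.000j S between n4,n5
  Y(R7) = 0.02222+0.000j S between n0,n5
  Y(R8) = 0.2320+0.000j S between n3,n0
  Y(R9) = 0.001290+0.000j S between n3,n6
  I3: injects 0.0444 A into n1 (from n5)
  Y(C1) = 0.000+0.2851j S between n6,n1
  Y(R10) = 0.006250+0.000j S between n4,n0
  Y(R11) = 0.01325+0.000j S between n0,n1
  V1: constraint V(n0)−V(n6) = 2.08
  V2: constraint V(n5)−V(n2) = 6.65
Assemble and solve the 8×8 MNA system:
  V(n1)=-1.816-0.7850j  V(n2)=-6.383-0.02448j  V(n3)=-0.6435-0.2750j  V(n4)=-6.718-0.02794j  V(n5)=0.2674-0.02448j  V(n6)=-2.080+0.000j
  i(V1)=-0.2257-0.07498j  i(V2)=-0.09174+0.0005298j

0.1493+0.06380j A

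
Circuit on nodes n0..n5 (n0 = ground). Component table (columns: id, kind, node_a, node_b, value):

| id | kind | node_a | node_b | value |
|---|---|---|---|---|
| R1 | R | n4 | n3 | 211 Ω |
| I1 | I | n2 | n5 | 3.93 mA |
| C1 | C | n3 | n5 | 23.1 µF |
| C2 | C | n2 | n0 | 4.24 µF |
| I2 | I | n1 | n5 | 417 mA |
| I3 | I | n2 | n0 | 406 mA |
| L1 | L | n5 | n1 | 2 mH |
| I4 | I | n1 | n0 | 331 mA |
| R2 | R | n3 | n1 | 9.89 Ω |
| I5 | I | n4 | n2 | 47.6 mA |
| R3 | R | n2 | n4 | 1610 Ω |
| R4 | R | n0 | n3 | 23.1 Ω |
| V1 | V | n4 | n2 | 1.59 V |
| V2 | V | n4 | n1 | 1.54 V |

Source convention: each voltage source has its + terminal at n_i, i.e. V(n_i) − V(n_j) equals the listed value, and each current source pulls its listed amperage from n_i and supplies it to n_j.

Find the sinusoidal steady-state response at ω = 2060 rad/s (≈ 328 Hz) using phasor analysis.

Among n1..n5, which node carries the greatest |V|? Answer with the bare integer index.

5

Apply KCL at each of the 5 non-ground nodes and solve the resulting linear system.
Node n1: branches {I2, L1, I4, R2, V2} → V_1 = -19.02+7.370j
Node n2: branches {I1, C2, I3, I5, R3, V1} → V_2 = -19.07+7.370j
Node n3: branches {R1, C1, R2, R4} → V_3 = -15.54+3.848j
Node n4: branches {R1, I5, R3, V1, V2} → V_4 = -17.48+7.370j
Node n5: branches {I1, C1, I2, L1} → V_5 = -19.87+10.39j
Source currents: i(V1)=0.2970-0.1666j, i(V2)=-0.3363+0.1499j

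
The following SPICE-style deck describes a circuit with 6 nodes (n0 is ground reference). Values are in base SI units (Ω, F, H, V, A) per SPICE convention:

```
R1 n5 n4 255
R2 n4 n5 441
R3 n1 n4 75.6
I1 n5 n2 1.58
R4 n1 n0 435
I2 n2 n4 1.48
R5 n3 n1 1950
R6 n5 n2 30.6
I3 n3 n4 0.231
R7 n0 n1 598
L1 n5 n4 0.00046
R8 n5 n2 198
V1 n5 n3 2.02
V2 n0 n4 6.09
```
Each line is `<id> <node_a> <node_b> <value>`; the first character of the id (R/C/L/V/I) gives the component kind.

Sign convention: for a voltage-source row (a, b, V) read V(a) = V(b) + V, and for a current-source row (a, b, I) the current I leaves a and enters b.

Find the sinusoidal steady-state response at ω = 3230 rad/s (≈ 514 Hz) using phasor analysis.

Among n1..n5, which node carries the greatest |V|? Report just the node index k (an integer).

3

Apply KCL at each of the 5 non-ground nodes and solve the resulting linear system.
Node n1: branches {R3, R4, R5, R7} → V_1 = -4.784-0.07353j
Node n2: branches {I1, I2, R6, R8} → V_2 = -3.465-2.539j
Node n3: branches {R5, I3, V1} → V_3 = -8.135-2.539j
Node n4: branches {R1, R2, R3, I2, I3, L1, V2} → V_4 = -6.090+0.000j
Node n5: branches {R1, R2, I1, R6, L1, R8, V1} → V_5 = -6.115-2.539j
Source currents: i(V1)=0.2293-0.001265j, i(V2)=-0.01900-0.0002920j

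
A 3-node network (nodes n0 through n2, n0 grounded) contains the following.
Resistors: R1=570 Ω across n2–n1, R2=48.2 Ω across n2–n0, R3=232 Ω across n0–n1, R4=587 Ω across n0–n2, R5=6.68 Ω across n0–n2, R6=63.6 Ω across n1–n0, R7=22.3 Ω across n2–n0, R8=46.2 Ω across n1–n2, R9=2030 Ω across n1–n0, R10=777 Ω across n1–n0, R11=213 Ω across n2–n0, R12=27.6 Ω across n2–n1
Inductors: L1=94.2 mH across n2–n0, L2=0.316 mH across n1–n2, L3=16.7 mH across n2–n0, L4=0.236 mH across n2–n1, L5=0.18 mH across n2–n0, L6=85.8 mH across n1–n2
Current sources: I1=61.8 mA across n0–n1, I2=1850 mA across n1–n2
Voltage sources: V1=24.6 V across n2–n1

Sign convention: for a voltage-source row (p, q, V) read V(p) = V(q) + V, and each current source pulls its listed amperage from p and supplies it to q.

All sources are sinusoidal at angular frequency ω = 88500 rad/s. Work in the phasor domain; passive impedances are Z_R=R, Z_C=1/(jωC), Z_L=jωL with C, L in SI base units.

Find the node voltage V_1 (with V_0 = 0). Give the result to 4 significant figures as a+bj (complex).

MNA unknowns: 2 node voltages V₁..V_2 plus 1 source current (V1)
R1: Y=0.001754+0.000j on G[2,1]
L1: Y=0.000-0.0001200j on G[2,0]
R2: Y=0.02075+0.000j on G[2,0]
R3: Y=0.004310+0.000j on G[0,1]
I1: z[0]−=0.0618, z[1]+=0.0618
R4: Y=0.001704+0.000j on G[0,2]
R5: Y=0.1497+0.000j on G[0,2]
R6: Y=0.01572+0.000j on G[1,0]
R7: Y=0.04484+0.000j on G[2,0]
L2: Y=0.000-0.03576j on G[1,2]
R8: Y=0.02165+0.000j on G[1,2]
L3: Y=0.000-0.0006766j on G[2,0]
R9: Y=0.0004926+0.000j on G[1,0]
I2: z[1]−=1.85, z[2]+=1.85
R10: Y=0.001287+0.000j on G[1,0]
R11: Y=0.004695+0.000j on G[2,0]
L4: Y=0.000-0.04788j on G[2,1]
L5: Y=0.000-0.06277j on G[2,0]
R12: Y=0.03623+0.000j on G[2,1]
L6: Y=0.000-0.0001317j on G[1,2]
V1: row V2−V1=24.6, i_V1 at 2,1
solve → V1=-22.30+0.6006j, V2=2.301+0.6006j
aux → i_V1=-0.1651+2.074j

-22.30+0.6006j V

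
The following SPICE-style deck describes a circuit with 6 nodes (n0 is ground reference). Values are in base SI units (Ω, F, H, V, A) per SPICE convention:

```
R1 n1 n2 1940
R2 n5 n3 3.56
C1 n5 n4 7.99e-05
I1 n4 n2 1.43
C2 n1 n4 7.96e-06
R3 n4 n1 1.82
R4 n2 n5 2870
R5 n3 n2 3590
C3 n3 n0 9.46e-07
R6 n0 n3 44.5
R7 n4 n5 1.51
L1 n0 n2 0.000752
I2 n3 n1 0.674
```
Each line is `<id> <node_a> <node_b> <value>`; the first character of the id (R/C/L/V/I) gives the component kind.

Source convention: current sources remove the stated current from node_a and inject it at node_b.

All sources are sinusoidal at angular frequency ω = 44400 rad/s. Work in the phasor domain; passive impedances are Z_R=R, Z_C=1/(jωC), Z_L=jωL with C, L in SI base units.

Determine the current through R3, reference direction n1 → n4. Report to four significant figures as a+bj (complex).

0.4876-0.3028j A

Element admittances at ω=44400 rad/s:
  Y(R1) = 0.0005155+0.000j S between n1,n2
  Y(R2) = 0.2809+0.000j S between n5,n3
  Y(C1) = 0.000+3.548j S between n5,n4
  I1: injects 1.43 A into n2 (from n4)
  Y(C2) = 0.000+0.3534j S between n1,n4
  Y(R3) = 0.5495+0.000j S between n4,n1
  Y(R4) = 0.0003484+0.000j S between n2,n5
  Y(R5) = 0.0002786+0.000j S between n3,n2
  Y(C3) = 0.000+0.04200j S between n3,n0
  Y(R6) = 0.02247+0.000j S between n0,n3
  Y(R7) = 0.6623+0.000j S between n4,n5
  Y(L1) = 0.000-0.02995j S between n0,n2
  I2: injects 0.674 A into n1 (from n3)
Assemble and solve the 5×5 MNA system:
  V(n1)=-15.33+26.09j  V(n2)=0.7964+47.14j  V(n3)=-13.54+26.37j  V(n4)=-16.22+26.64j  V(n5)=-16.18+26.43j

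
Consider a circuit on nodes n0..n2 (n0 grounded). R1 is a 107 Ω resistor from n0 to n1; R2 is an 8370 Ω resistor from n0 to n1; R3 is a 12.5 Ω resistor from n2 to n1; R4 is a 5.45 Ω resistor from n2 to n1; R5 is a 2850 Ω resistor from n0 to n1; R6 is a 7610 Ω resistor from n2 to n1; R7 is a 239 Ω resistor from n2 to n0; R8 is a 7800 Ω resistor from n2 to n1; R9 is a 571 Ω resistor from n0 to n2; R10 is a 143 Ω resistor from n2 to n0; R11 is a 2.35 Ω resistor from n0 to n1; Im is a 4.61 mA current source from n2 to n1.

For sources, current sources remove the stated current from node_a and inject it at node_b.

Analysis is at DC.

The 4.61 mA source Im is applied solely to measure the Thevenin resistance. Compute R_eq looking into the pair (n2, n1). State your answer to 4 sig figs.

MNA unknowns: 2 node voltages V₁..V_2
R1: Y=0.009346 on G[0,1]
R2: Y=0.0001195 on G[0,1]
R3: Y=0.08000 on G[2,1]
R4: Y=0.1835 on G[2,1]
R5: Y=0.0003509 on G[0,1]
R6: Y=0.0001314 on G[2,1]
R7: Y=0.004184 on G[2,0]
R8: Y=0.0001282 on G[2,1]
R9: Y=0.001751 on G[0,2]
R10: Y=0.006993 on G[2,0]
R11: Y=0.4255 on G[0,1]
Im: z[2]−=0.00461, z[1]+=0.00461
solve → V1=0.0004812, V2=-0.01620

R_eq = 3.619 Ω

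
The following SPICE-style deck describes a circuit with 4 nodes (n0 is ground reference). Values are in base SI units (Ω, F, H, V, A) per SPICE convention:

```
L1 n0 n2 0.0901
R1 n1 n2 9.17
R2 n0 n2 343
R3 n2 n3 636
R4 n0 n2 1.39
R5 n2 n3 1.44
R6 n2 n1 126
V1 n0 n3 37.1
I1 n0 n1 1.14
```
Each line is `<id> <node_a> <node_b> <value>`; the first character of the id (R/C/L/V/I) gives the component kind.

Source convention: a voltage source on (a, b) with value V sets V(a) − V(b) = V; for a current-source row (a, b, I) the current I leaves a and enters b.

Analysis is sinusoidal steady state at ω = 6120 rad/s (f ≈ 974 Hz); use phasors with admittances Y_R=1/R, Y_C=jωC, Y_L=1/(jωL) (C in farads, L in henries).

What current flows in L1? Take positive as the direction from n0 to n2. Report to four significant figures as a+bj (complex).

4.035e-05-0.03156j A

Element admittances at ω=6120 rad/s:
  Y(L1) = 0.000-0.001814j S between n0,n2
  Y(R1) = 0.1091+0.000j S between n1,n2
  Y(R2) = 0.002915+0.000j S between n0,n2
  Y(R3) = 0.001572+0.000j S between n2,n3
  Y(R4) = 0.7194+0.000j S between n0,n2
  Y(R5) = 0.6944+0.000j S between n2,n3
  Y(R6) = 0.007937+0.000j S between n2,n1
  V1: constraint V(n0)−V(n3) = 37.1
  I1: injects 1.14 A into n1 (from n0)
Assemble and solve the 4×4 MNA system:
  V(n1)=-7.657-0.02225j  V(n2)=-17.40-0.02225j  V(n3)=-37.10+0.000j
  i(V1)=-13.71+0.01549j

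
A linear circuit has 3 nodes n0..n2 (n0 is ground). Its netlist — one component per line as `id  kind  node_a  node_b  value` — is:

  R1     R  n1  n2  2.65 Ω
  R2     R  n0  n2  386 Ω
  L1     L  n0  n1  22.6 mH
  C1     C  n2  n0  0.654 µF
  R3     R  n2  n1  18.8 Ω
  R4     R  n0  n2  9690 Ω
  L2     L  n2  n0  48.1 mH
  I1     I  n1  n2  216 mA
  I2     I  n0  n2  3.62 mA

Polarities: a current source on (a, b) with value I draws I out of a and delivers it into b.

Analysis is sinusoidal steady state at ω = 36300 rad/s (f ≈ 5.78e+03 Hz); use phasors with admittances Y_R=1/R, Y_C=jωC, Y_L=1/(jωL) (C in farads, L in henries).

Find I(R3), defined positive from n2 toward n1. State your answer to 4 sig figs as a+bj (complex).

MNA unknowns: 2 node voltages V₁..V_2
R1: Y=0.3774+0.000j on G[1,2]
R2: Y=0.002591+0.000j on G[0,2]
L1: Y=0.000-0.001219j on G[0,1]
C1: Y=0.000+0.02374j on G[2,0]
R3: Y=0.05319+0.000j on G[2,1]
R4: Y=0.0001032+0.000j on G[0,2]
L2: Y=0.000-0.0005727j on G[2,0]
I1: z[1]−=0.216, z[2]+=0.216
I2: z[0]−=0.00362, z[2]+=0.00362
solve → V1=-0.5087-0.1674j, V2=-0.007470-0.1659j

0.02666+7.660e-05j A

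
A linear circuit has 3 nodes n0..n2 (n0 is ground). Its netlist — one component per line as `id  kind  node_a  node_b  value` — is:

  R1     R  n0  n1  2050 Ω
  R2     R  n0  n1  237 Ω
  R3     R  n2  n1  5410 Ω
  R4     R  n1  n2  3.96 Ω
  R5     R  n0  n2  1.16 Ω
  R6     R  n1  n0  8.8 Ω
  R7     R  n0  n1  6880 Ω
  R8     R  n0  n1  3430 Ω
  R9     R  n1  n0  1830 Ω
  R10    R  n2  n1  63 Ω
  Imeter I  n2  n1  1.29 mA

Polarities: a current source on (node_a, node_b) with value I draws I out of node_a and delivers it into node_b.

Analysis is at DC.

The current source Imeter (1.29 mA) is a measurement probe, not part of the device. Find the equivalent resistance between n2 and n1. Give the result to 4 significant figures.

R_eq = 2.678 Ω

MNA unknowns: 2 node voltages V₁..V_2
R1: Y=0.0004878 on G[0,1]
R2: Y=0.004219 on G[0,1]
R3: Y=0.0001848 on G[2,1]
R4: Y=0.2525 on G[1,2]
R5: Y=0.8621 on G[0,2]
R6: Y=0.1136 on G[1,0]
R7: Y=0.0001453 on G[0,1]
R8: Y=0.0002915 on G[0,1]
R9: Y=0.0005464 on G[1,0]
R10: Y=0.01587 on G[2,1]
Imeter: z[2]−=0.00129, z[1]+=0.00129
solve → V1=0.003035, V2=-0.0004201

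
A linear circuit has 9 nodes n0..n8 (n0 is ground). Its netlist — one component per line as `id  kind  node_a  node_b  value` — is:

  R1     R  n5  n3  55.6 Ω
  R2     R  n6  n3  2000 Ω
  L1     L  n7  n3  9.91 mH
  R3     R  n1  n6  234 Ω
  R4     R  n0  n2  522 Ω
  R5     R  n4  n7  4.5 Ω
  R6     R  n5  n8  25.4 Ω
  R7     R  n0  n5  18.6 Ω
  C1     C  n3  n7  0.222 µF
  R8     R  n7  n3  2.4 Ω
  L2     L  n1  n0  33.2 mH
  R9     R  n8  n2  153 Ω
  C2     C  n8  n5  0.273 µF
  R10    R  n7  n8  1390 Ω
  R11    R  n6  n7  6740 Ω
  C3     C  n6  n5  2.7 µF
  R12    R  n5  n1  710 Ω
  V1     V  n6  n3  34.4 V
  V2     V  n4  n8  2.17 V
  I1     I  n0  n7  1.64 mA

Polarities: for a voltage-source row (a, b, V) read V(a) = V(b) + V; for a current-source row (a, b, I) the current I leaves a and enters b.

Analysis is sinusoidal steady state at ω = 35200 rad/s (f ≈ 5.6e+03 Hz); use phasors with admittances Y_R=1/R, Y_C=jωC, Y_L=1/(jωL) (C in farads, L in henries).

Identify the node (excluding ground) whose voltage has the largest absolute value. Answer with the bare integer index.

MNA unknowns: 8 node voltages V₁..V_8 plus 2 source currents (V1, V2)
R1: Y=0.01799+0.000j on G[5,3]
R2: Y=0.0005000+0.000j on G[6,3]
L1: Y=0.000-0.002867j on G[7,3]
R3: Y=0.004274+0.000j on G[1,6]
R4: Y=0.001916+0.000j on G[0,2]
R5: Y=0.2222+0.000j on G[4,7]
R6: Y=0.03937+0.000j on G[5,8]
R7: Y=0.05376+0.000j on G[0,5]
C1: Y=0.000+0.007814j on G[3,7]
R8: Y=0.4167+0.000j on G[7,3]
L2: Y=0.000-0.0008557j on G[1,0]
R9: Y=0.006536+0.000j on G[8,2]
C2: Y=0.000+0.009610j on G[8,5]
R10: Y=0.0007194+0.000j on G[7,8]
R11: Y=0.0001484+0.000j on G[6,7]
C3: Y=0.000+0.09504j on G[6,5]
R12: Y=0.001408+0.000j on G[5,1]
V1: row V6−V3=34.4, i_V1 at 6,3
V2: row V4−V8=2.17, i_V2 at 4,8
I1: z[0]−=0.00164, z[7]+=0.00164
solve → V1=8.720-8.314j, V2=-16.45-6.874j, V3=-24.72-12.93j, V4=-19.10-8.889j, V5=0.7491+0.3837j, V6=9.682-12.93j, V7=-22.74-11.54j, V8=-21.27-8.889j
aux → i_V1=-1.291-0.8291j, i_V2=-0.8084-0.5880j

3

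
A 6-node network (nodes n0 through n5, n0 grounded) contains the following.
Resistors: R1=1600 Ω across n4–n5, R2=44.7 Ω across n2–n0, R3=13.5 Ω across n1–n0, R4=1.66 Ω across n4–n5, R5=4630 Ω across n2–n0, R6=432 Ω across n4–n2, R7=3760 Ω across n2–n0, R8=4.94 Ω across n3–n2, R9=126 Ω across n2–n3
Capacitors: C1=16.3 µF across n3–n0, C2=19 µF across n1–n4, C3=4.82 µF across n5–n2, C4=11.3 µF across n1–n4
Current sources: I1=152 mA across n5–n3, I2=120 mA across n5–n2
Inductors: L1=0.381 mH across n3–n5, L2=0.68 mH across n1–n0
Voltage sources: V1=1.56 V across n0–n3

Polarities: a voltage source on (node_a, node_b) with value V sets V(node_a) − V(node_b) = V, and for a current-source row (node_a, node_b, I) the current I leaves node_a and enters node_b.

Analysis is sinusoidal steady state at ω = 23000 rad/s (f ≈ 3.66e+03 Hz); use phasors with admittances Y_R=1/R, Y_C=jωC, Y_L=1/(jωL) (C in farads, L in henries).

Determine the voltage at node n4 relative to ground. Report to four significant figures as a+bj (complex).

-1.893-0.5673j V

MNA unknowns: 5 node voltages V₁..V_5 plus 1 source current (V1)
R1: Y=0.0006250+0.000j on G[4,5]
R2: Y=0.02237+0.000j on G[2,0]
C1: Y=0.000+0.3749j on G[3,0]
R3: Y=0.07407+0.000j on G[1,0]
I1: z[5]−=0.152, z[3]+=0.152
C2: Y=0.000+0.4370j on G[1,4]
R4: Y=0.6024+0.000j on G[4,5]
R5: Y=0.0002160+0.000j on G[2,0]
I2: z[5]−=0.12, z[2]+=0.12
C3: Y=0.000+0.1109j on G[5,2]
R6: Y=0.002315+0.000j on G[4,2]
R7: Y=0.0002660+0.000j on G[2,0]
L1: Y=0.000-0.1141j on G[3,5]
R8: Y=0.2024+0.000j on G[3,2]
C4: Y=0.000+0.2599j on G[1,4]
R9: Y=0.007937+0.000j on G[2,3]
L2: Y=0.000-0.06394j on G[1,0]
V1: row V0−V3=1.56, i_V1 at 0,3
solve → V1=-1.984-0.8569j, V2=-0.9676-0.6005j, V3=-1.560+0.000j, V4=-1.893-0.5673j, V5=-2.232-0.4620j
aux → i_V1=-0.2239-0.5352j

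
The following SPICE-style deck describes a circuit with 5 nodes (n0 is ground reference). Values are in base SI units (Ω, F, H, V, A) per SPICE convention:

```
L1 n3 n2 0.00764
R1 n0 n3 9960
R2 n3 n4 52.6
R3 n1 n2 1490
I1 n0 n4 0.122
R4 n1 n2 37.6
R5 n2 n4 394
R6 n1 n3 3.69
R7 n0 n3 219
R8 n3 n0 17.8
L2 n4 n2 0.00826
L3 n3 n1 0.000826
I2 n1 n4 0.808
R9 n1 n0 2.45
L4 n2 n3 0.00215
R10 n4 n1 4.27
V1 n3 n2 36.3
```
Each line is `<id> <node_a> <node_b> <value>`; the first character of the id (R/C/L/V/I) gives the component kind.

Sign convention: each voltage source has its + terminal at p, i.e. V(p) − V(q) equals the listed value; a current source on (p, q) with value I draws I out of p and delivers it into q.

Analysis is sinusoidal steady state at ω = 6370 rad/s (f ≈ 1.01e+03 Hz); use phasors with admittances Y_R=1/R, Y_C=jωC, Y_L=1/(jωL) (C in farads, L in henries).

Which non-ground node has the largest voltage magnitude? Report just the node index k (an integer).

Element admittances at ω=6370 rad/s:
  Y(L1) = 0.000-0.02055j S between n3,n2
  Y(R1) = 0.0001004+0.000j S between n0,n3
  Y(R2) = 0.01901+0.000j S between n3,n4
  Y(R3) = 0.0006711+0.000j S between n1,n2
  I1: injects 0.122 A into n4 (from n0)
  Y(R4) = 0.02660+0.000j S between n1,n2
  Y(R5) = 0.002538+0.000j S between n2,n4
  Y(R6) = 0.2710+0.000j S between n1,n3
  Y(R7) = 0.004566+0.000j S between n0,n3
  Y(R8) = 0.05618+0.000j S between n3,n0
  Y(L2) = 0.000-0.01901j S between n4,n2
  Y(L3) = 0.000-0.1901j S between n3,n1
  I2: injects 0.808 A into n4 (from n1)
  Y(R9) = 0.4082+0.000j S between n1,n0
  Y(L4) = 0.000-0.07302j S between n2,n3
  Y(R10) = 0.2342+0.000j S between n4,n1
  V1: constraint V(n3)−V(n2) = 36.3
Assemble and solve the 5×5 MNA system:
  V(n1)=-0.1580+0.007445j  V(n2)=-33.23-0.04994j  V(n3)=3.065-0.04994j  V(n4)=3.185+2.709j
  i(V1)=-1.047+4.080j

2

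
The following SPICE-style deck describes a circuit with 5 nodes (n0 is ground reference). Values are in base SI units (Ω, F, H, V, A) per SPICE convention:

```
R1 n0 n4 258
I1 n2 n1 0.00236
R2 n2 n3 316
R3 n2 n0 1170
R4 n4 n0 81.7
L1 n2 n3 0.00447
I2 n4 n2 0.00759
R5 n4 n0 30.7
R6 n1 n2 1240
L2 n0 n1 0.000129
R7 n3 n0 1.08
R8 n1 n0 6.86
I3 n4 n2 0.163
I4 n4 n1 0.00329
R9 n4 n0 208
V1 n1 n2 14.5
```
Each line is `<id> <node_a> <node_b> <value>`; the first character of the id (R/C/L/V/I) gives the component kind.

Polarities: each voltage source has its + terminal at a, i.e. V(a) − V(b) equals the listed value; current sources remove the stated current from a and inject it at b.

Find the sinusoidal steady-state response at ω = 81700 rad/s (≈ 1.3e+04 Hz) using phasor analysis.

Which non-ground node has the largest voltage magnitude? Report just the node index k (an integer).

MNA unknowns: 4 node voltages V₁..V_4 plus 1 source current (V1)
R1: Y=0.003876+0.000j on G[0,4]
I1: z[2]−=0.00236, z[1]+=0.00236
R2: Y=0.003165+0.000j on G[2,3]
R3: Y=0.0008547+0.000j on G[2,0]
R4: Y=0.01224+0.000j on G[4,0]
L1: Y=0.000-0.002738j on G[2,3]
I2: z[4]−=0.00759, z[2]+=0.00759
R5: Y=0.03257+0.000j on G[4,0]
R6: Y=0.0008065+0.000j on G[1,2]
L2: Y=0.000-0.09488j on G[0,1]
R7: Y=0.9259+0.000j on G[3,0]
R8: Y=0.1458+0.000j on G[1,0]
I3: z[4]−=0.163, z[2]+=0.163
I4: z[4]−=0.00329, z[1]+=0.00329
R9: Y=0.004808+0.000j on G[4,0]
V1: row V1−V2=14.5, i_V1 at 1,2
solve → V1=1.208+0.5240j, V2=-13.29+0.5240j, V3=-0.04385+0.04083j, V4=-3.250+0.000j
aux → i_V1=-0.2319+0.03825j

2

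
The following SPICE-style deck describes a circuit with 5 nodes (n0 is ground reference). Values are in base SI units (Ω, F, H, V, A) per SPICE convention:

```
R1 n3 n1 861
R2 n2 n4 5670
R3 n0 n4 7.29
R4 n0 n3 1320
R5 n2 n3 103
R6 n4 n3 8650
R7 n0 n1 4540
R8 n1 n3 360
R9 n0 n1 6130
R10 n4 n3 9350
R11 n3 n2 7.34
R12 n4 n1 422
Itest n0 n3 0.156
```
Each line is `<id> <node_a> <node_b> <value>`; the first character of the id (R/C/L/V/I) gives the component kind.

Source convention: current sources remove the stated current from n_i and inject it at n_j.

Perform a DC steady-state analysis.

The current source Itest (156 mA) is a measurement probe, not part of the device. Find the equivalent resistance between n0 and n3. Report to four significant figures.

Apply KCL at each of the 4 non-ground nodes and solve the resulting linear system.
Node n1: branches {R1, R7, R8, R9, R12} → V_1 = 33.60
Node n2: branches {R2, R5, R11} → V_2 = 56.58
Node n3: branches {R1, R4, R5, R6, R8, R10, R11, Itest} → V_3 = 56.65
Node n4: branches {R2, R3, R6, R10, R12} → V_4 = 0.7304

R_eq = 363.2 Ω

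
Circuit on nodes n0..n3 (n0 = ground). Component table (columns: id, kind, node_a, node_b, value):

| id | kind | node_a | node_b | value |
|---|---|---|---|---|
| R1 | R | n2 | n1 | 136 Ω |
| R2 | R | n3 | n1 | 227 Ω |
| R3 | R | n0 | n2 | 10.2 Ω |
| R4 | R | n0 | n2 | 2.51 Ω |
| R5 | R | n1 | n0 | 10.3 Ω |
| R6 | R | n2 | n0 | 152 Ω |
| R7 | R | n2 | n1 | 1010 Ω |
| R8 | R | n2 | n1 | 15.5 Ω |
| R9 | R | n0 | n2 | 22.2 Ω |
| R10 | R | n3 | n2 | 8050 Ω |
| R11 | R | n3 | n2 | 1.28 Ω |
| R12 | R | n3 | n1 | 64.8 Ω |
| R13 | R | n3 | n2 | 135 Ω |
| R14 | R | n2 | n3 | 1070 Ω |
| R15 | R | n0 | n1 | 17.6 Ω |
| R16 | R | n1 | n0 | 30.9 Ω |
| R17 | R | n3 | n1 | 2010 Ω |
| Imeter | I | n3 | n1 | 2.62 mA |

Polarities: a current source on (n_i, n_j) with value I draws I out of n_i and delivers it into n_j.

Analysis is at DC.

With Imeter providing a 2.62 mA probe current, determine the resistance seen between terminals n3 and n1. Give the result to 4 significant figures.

R_eq = 5.336 Ω

MNA unknowns: 3 node voltages V₁..V_3
R1: Y=0.007353 on G[2,1]
R2: Y=0.004405 on G[3,1]
R3: Y=0.09804 on G[0,2]
R4: Y=0.3984 on G[0,2]
R5: Y=0.09709 on G[1,0]
R6: Y=0.006579 on G[2,0]
R7: Y=0.0009901 on G[2,1]
R8: Y=0.06452 on G[2,1]
R9: Y=0.04505 on G[0,2]
R10: Y=0.0001242 on G[3,2]
R11: Y=0.7812 on G[3,2]
R12: Y=0.01543 on G[3,1]
R13: Y=0.007407 on G[3,2]
R14: Y=0.0009346 on G[2,3]
R15: Y=0.05682 on G[0,1]
R16: Y=0.03236 on G[1,0]
R17: Y=0.0004975 on G[3,1]
Imeter: z[3]−=0.00262, z[1]+=0.00262
solve → V1=0.008227, V2=-0.002796, V3=-0.005754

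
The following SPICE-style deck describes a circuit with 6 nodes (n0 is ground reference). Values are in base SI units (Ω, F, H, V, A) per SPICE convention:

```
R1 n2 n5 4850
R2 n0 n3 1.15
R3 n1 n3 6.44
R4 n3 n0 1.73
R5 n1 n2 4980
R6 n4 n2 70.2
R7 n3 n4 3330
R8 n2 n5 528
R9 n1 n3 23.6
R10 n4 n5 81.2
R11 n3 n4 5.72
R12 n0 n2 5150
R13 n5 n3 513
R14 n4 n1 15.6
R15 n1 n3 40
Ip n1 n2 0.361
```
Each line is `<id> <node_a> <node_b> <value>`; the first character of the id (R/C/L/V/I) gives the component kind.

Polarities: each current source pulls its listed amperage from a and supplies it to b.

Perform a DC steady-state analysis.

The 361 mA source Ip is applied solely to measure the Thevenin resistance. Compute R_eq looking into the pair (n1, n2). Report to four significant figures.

R_eq = 66.52 Ω

Element admittances at DC:
  Y(R1) = 0.0002062 S between n2,n5
  Y(R2) = 0.8696 S between n0,n3
  Y(R3) = 0.1553 S between n1,n3
  Y(R4) = 0.5780 S between n3,n0
  Y(R5) = 0.0002008 S between n1,n2
  Y(R6) = 0.01425 S between n4,n2
  Y(R7) = 0.0003003 S between n3,n4
  Y(R8) = 0.001894 S between n2,n5
  Y(R9) = 0.04237 S between n1,n3
  Y(R10) = 0.01232 S between n4,n5
  Y(R11) = 0.1748 S between n3,n4
  Y(R12) = 0.0001942 S between n0,n2
  Y(R13) = 0.001949 S between n5,n3
  Y(R14) = 0.06410 S between n4,n1
  Y(R15) = 0.02500 S between n1,n3
  Ip: injects 0.361 A into n2 (from n1)
Assemble and solve the 5×5 MNA system:
  V(n1)=-0.9822  V(n2)=23.03  V(n3)=-0.003090  V(n4)=1.173  V(n5)=3.839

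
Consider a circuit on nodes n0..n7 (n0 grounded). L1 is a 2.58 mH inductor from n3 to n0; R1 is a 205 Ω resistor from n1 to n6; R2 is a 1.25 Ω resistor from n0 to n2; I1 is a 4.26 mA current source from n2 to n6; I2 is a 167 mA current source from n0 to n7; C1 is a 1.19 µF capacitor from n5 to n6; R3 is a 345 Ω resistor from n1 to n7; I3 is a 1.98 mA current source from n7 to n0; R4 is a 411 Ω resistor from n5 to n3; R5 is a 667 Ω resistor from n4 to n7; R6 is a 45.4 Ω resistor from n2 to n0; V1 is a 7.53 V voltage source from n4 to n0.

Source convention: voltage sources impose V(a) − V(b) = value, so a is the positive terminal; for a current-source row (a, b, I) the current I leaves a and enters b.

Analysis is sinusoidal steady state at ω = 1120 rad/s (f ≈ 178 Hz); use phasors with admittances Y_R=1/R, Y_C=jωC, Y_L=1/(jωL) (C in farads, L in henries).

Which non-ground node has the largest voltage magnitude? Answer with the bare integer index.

7

MNA unknowns: 7 node voltages V₁..V_7 plus 1 source current (V1)
L1: Y=0.000-0.3461j on G[3,0]
R1: Y=0.004878+0.000j on G[1,6]
R2: Y=0.8000+0.000j on G[0,2]
I1: z[2]−=0.00426, z[6]+=0.00426
I2: z[0]−=0.167, z[7]+=0.167
C1: Y=0.000+0.001333j on G[5,6]
R3: Y=0.002899+0.000j on G[1,7]
I3: z[7]−=0.00198, z[0]+=0.00198
R4: Y=0.002433+0.000j on G[5,3]
R5: Y=0.001499+0.000j on G[4,7]
R6: Y=0.02203+0.000j on G[2,0]
V1: row V4−V0=7.53, i_V1 at 4,0
solve → V1=58.87-28.94j, V2=-0.005182+0.000j, V3=-0.08263+0.1800j, V4=7.530+0.000j, V5=25.52+11.93j, V6=46.98-34.80j, V7=78.89-19.07j
aux → i_V1=0.1070-0.02860j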